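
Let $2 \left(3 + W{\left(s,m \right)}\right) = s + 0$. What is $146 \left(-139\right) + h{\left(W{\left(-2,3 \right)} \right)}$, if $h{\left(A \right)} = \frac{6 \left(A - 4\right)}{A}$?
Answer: $-20282$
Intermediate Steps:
$W{\left(s,m \right)} = -3 + \frac{s}{2}$ ($W{\left(s,m \right)} = -3 + \frac{s + 0}{2} = -3 + \frac{s}{2}$)
$h{\left(A \right)} = \frac{-24 + 6 A}{A}$ ($h{\left(A \right)} = \frac{6 \left(-4 + A\right)}{A} = \frac{-24 + 6 A}{A}$)
$146 \left(-139\right) + h{\left(W{\left(-2,3 \right)} \right)} = 146 \left(-139\right) + \left(6 - \frac{24}{-3 + \frac{1}{2} \left(-2\right)}\right) = -20294 + \left(6 - \frac{24}{-3 - 1}\right) = -20294 + \left(6 - \frac{24}{-4}\right) = -20294 + \left(6 - -6\right) = -20294 + \left(6 + 6\right) = -20294 + 12 = -20282$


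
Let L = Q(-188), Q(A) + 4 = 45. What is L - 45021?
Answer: -44980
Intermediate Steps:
Q(A) = 41 (Q(A) = -4 + 45 = 41)
L = 41
L - 45021 = 41 - 45021 = -44980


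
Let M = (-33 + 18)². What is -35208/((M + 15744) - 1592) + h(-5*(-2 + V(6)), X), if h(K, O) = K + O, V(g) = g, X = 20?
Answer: -35208/14377 ≈ -2.4489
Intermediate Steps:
M = 225 (M = (-15)² = 225)
-35208/((M + 15744) - 1592) + h(-5*(-2 + V(6)), X) = -35208/((225 + 15744) - 1592) + (-5*(-2 + 6) + 20) = -35208/(15969 - 1592) + (-5*4 + 20) = -35208/14377 + (-20 + 20) = -35208*1/14377 + 0 = -35208/14377 + 0 = -35208/14377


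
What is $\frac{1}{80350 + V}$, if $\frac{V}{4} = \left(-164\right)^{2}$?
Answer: $\frac{1}{187934} \approx 5.321 \cdot 10^{-6}$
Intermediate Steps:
$V = 107584$ ($V = 4 \left(-164\right)^{2} = 4 \cdot 26896 = 107584$)
$\frac{1}{80350 + V} = \frac{1}{80350 + 107584} = \frac{1}{187934}$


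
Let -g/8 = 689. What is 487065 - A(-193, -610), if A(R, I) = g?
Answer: 492577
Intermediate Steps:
g = -5512 (g = -8*689 = -5512)
A(R, I) = -5512
487065 - A(-193, -610) = 487065 - 1*(-5512) = 487065 + 5512 = 492577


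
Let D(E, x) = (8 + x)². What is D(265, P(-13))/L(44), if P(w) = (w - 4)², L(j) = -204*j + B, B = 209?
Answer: -8019/797 ≈ -10.061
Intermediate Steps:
L(j) = 209 - 204*j (L(j) = -204*j + 209 = 209 - 204*j)
P(w) = (-4 + w)²
D(265, P(-13))/L(44) = (8 + (-4 - 13)²)²/(209 - 204*44) = (8 + (-17)²)²/(209 - 8976) = (8 + 289)²/(-8767) = 297²*(-1/8767) = 88209*(-1/8767) = -8019/797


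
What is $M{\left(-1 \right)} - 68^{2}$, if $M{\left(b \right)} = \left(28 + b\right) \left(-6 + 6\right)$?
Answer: $-4624$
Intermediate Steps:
$M{\left(b \right)} = 0$ ($M{\left(b \right)} = \left(28 + b\right) 0 = 0$)
$M{\left(-1 \right)} - 68^{2} = 0 - 68^{2} = 0 - 4624 = -4624$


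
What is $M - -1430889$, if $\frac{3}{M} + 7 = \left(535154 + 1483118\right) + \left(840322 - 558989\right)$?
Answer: $\frac{3290469482625}{2299598} \approx 1.4309 \cdot 10^{6}$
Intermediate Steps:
$M = \frac{3}{2299598}$ ($M = \frac{3}{-7 + \left(\left(535154 + 1483118\right) + \left(840322 - 558989\right)\right)} = \frac{3}{-7 + \left(2018272 + 281333\right)} = \frac{3}{-7 + 2299605} = \frac{3}{2299598} \approx 1.3046 \cdot 10^{-6}$)
$M - -1430889 = \frac{3}{2299598} - -1430889 = \frac{3}{2299598} + 1430889 = \frac{3290469482625}{2299598}$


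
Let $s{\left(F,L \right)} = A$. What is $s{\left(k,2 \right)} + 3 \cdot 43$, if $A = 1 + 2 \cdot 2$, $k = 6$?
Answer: $134$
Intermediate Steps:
$A = 5$ ($A = 1 + 4 = 5$)
$s{\left(F,L \right)} = 5$
$s{\left(k,2 \right)} + 3 \cdot 43 = 5 + 3 \cdot 43 = 5 + 129 = 134$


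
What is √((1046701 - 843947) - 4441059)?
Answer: I*√4238305 ≈ 2058.7*I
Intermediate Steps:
√((1046701 - 843947) - 4441059) = √(202754 - 4441059) = √(-4238305) = I*√4238305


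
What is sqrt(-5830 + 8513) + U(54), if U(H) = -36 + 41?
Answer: 5 + sqrt(2683) ≈ 56.798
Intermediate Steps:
U(H) = 5
sqrt(-5830 + 8513) + U(54) = sqrt(-5830 + 8513) + 5 = sqrt(2683) + 5 = 5 + sqrt(2683)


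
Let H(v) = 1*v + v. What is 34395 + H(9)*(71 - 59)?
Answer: 34611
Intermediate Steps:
H(v) = 2*v (H(v) = v + v = 2*v)
34395 + H(9)*(71 - 59) = 34395 + (2*9)*(71 - 59) = 34395 + 18*12 = 34395 + 216 = 34611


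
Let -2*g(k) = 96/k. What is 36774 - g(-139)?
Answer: 5111538/139 ≈ 36774.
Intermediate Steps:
g(k) = -48/k
36774 - g(-139) = 36774 - (-48)/(-139) = 36774 - (-48)*(-1)/139 = 36774 - 1*48/139 = 36774 - 48/139 = 5111538/139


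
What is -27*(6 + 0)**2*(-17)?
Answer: 16524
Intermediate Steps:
-27*(6 + 0)**2*(-17) = -27*6**2*(-17) = -27*36*(-17) = -972*(-17) = 16524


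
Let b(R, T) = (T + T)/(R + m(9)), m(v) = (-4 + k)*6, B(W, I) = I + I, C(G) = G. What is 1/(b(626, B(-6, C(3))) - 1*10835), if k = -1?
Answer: -149/1614412 ≈ -9.2294e-5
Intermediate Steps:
B(W, I) = 2*I
m(v) = -30 (m(v) = (-4 - 1)*6 = -5*6 = -30)
b(R, T) = 2*T/(-30 + R) (b(R, T) = (T + T)/(R - 30) = (2*T)/(-30 + R) = 2*T/(-30 + R))
1/(b(626, B(-6, C(3))) - 1*10835) = 1/(2*(2*3)/(-30 + 626) - 1*10835) = 1/(2*6/596 - 10835) = 1/(2*6*(1/596) - 10835) = 1/(3/149 - 10835) = 1/(-1614412/149) = -149/1614412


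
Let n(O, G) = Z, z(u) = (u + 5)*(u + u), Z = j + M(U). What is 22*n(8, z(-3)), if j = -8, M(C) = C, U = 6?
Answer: -44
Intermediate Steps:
Z = -2 (Z = -8 + 6 = -2)
z(u) = 2*u*(5 + u) (z(u) = (5 + u)*(2*u) = 2*u*(5 + u))
n(O, G) = -2
22*n(8, z(-3)) = 22*(-2) = -44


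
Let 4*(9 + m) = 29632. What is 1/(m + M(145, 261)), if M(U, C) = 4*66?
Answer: 1/7663 ≈ 0.00013050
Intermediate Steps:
m = 7399 (m = -9 + (1/4)*29632 = -9 + 7408 = 7399)
M(U, C) = 264
1/(m + M(145, 261)) = 1/(7399 + 264) = 1/7663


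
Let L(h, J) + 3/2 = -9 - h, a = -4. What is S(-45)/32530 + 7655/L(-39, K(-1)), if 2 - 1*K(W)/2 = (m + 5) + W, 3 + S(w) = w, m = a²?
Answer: 249015782/927105 ≈ 268.60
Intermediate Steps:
m = 16 (m = (-4)² = 16)
S(w) = -3 + w
K(W) = -38 - 2*W (K(W) = 4 - 2*((16 + 5) + W) = 4 - 2*(21 + W) = 4 + (-42 - 2*W) = -38 - 2*W)
L(h, J) = -21/2 - h (L(h, J) = -3/2 + (-9 - h) = -21/2 - h)
S(-45)/32530 + 7655/L(-39, K(-1)) = (-3 - 45)/32530 + 7655/(-21/2 - 1*(-39)) = -48*1/32530 + 7655/(-21/2 + 39) = -24/16265 + 7655/(57/2) = -24/16265 + 7655*(2/57) = -24/16265 + 15310/57 = 249015782/927105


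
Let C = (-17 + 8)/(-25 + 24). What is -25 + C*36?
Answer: 299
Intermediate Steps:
C = 9 (C = -9/(-1) = -9*(-1) = 9)
-25 + C*36 = -25 + 9*36 = -25 + 324 = 299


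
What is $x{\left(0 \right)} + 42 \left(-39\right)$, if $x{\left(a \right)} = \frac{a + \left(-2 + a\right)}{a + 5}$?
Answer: $- \frac{8192}{5} \approx -1638.4$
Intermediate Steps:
$x{\left(a \right)} = \frac{-2 + 2 a}{5 + a}$
$x{\left(0 \right)} + 42 \left(-39\right) = \frac{2 \left(-1 + 0\right)}{5 + 0} + 42 \left(-39\right) = 2 \cdot \frac{1}{5} \left(-1\right) - 1638 = - \frac{2}{5} - 1638 = - \frac{8192}{5}$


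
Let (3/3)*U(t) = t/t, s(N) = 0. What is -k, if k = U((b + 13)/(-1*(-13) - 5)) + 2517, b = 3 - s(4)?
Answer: -2518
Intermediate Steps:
b = 3 (b = 3 - 1*0 = 3 + 0 = 3)
U(t) = 1 (U(t) = t/t = 1)
k = 2518 (k = 1 + 2517 = 2518)
-k = -1*2518 = -2518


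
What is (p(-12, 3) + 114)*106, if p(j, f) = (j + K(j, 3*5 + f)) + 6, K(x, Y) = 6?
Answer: 12084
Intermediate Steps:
p(j, f) = 12 + j (p(j, f) = (j + 6) + 6 = (6 + j) + 6 = 12 + j)
(p(-12, 3) + 114)*106 = ((12 - 12) + 114)*106 = (0 + 114)*106 = 114*106 = 12084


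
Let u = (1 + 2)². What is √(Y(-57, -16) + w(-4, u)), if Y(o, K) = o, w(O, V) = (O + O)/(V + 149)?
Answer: I*√356053/79 ≈ 7.5532*I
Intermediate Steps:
u = 9 (u = 3² = 9)
w(O, V) = 2*O/(149 + V) (w(O, V) = (2*O)/(149 + V) = 2*O/(149 + V))
√(Y(-57, -16) + w(-4, u)) = √(-57 + 2*(-4)/(149 + 9)) = √(-57 + 2*(-4)/158) = √(-57 + 2*(-4)*(1/158)) = √(-57 - 4/79) = √(-4507/79) = I*√356053/79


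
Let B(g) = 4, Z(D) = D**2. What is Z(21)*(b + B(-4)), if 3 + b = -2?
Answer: -441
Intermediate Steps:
b = -5 (b = -3 - 2 = -5)
Z(21)*(b + B(-4)) = 21**2*(-5 + 4) = 441*(-1) = -441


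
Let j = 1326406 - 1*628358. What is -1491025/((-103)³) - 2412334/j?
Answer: -797607737809/381387948448 ≈ -2.0913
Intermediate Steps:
j = 698048 (j = 1326406 - 628358 = 698048)
-1491025/((-103)³) - 2412334/j = -1491025/((-103)³) - 2412334/698048 = -1491025/(-1092727) - 2412334*1/698048 = -1491025*(-1/1092727) - 1206167/349024 = 1491025/1092727 - 1206167/349024 = -797607737809/381387948448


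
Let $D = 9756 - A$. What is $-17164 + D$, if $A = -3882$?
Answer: $-3526$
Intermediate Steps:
$D = 13638$ ($D = 9756 - -3882 = 9756 + 3882 = 13638$)
$-17164 + D = -17164 + 13638 = -3526$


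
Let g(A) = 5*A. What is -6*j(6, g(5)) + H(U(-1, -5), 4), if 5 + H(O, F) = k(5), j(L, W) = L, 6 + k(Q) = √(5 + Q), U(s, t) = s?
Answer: -47 + √10 ≈ -43.838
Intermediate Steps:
k(Q) = -6 + √(5 + Q)
H(O, F) = -11 + √10 (H(O, F) = -5 + (-6 + √(5 + 5)) = -5 + (-6 + √10) = -11 + √10)
-6*j(6, g(5)) + H(U(-1, -5), 4) = -6*6 + (-11 + √10) = -36 + (-11 + √10) = -47 + √10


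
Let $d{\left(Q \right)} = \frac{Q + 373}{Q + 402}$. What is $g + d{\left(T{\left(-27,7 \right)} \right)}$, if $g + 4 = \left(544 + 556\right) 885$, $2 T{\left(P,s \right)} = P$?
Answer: $\frac{756407111}{777} \approx 9.735 \cdot 10^{5}$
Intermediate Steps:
$T{\left(P,s \right)} = \frac{P}{2}$
$g = 973496$ ($g = -4 + \left(544 + 556\right) 885 = -4 + 1100 \cdot 885 = -4 + 973500 = 973496$)
$d{\left(Q \right)} = \frac{373 + Q}{402 + Q}$
$g + d{\left(T{\left(-27,7 \right)} \right)} = 973496 + \frac{373 + \frac{1}{2} \left(-27\right)}{402 + \frac{1}{2} \left(-27\right)} = 973496 + \frac{373 - \frac{27}{2}}{402 - \frac{27}{2}} = 973496 + \frac{1}{\frac{777}{2}} \cdot \frac{719}{2} = 973496 + \frac{2}{777} \cdot \frac{719}{2} = 973496 + \frac{719}{777} = \frac{756407111}{777}$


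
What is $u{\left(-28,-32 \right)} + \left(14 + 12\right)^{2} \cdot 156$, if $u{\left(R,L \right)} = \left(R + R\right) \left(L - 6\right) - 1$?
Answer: $107583$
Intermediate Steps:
$u{\left(R,L \right)} = -1 + 2 R \left(-6 + L\right)$ ($u{\left(R,L \right)} = 2 R \left(-6 + L\right) - 1 = -1 + 2 R \left(-6 + L\right)$)
$u{\left(-28,-32 \right)} + \left(14 + 12\right)^{2} \cdot 156 = \left(-1 - -336 + 2 \left(-32\right) \left(-28\right)\right) + \left(14 + 12\right)^{2} \cdot 156 = \left(-1 + 336 + 1792\right) + 26^{2} \cdot 156 = 2127 + 676 \cdot 156 = 2127 + 105456 = 107583$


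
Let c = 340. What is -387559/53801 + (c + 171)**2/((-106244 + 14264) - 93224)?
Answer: -85826047957/9964160404 ≈ -8.6135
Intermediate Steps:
-387559/53801 + (c + 171)**2/((-106244 + 14264) - 93224) = -387559/53801 + (340 + 171)**2/((-106244 + 14264) - 93224) = -387559*1/53801 + 511**2/(-91980 - 93224) = -387559/53801 + 261121/(-185204) = -387559/53801 + 261121*(-1/185204) = -387559/53801 - 261121/185204 = -85826047957/9964160404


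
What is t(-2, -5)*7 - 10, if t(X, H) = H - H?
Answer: -10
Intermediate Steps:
t(X, H) = 0
t(-2, -5)*7 - 10 = 0*7 - 10 = 0 - 10 = -10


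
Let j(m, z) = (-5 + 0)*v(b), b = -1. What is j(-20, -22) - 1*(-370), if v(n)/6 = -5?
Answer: 520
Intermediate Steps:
v(n) = -30 (v(n) = 6*(-5) = -30)
j(m, z) = 150 (j(m, z) = (-5 + 0)*(-30) = -5*(-30) = 150)
j(-20, -22) - 1*(-370) = 150 - 1*(-370) = 150 + 370 = 520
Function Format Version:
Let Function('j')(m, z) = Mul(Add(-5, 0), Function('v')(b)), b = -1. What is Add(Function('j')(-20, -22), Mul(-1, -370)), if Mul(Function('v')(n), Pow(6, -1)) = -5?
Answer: 520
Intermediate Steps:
Function('v')(n) = -30 (Function('v')(n) = Mul(6, -5) = -30)
Function('j')(m, z) = 150 (Function('j')(m, z) = Mul(Add(-5, 0), -30) = Mul(-5, -30) = 150)
Add(Function('j')(-20, -22), Mul(-1, -370)) = Add(150, Mul(-1, -370)) = Add(150, 370) = 520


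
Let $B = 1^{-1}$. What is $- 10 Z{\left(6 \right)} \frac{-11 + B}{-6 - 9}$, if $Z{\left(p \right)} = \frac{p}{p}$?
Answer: $- \frac{20}{3} \approx -6.6667$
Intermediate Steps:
$Z{\left(p \right)} = 1$
$B = 1$
$- 10 Z{\left(6 \right)} \frac{-11 + B}{-6 - 9} = \left(-10\right) 1 \frac{-11 + 1}{-6 - 9} = - 10 \left(- \frac{10}{-15}\right) = - 10 \left(\left(-10\right) \left(- \frac{1}{15}\right)\right) = \left(-10\right) \frac{2}{3} = - \frac{20}{3}$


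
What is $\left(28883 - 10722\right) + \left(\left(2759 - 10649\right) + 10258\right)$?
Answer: $20529$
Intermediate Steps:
$\left(28883 - 10722\right) + \left(\left(2759 - 10649\right) + 10258\right) = 18161 + \left(-7890 + 10258\right) = 18161 + 2368 = 20529$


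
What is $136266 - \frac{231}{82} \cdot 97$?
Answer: $\frac{11151405}{82} \approx 1.3599 \cdot 10^{5}$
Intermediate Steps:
$136266 - \frac{231}{82} \cdot 97 = 136266 - \frac{22407}{82} = \frac{11151405}{82}$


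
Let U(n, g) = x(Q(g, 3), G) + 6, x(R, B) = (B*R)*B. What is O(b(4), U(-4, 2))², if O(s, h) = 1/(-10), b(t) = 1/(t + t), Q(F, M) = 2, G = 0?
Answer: 1/100 ≈ 0.010000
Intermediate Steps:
x(R, B) = R*B²
U(n, g) = 6 (U(n, g) = 2*0² + 6 = 2*0 + 6 = 0 + 6 = 6)
b(t) = 1/(2*t)
O(s, h) = -⅒
O(b(4), U(-4, 2))² = (-⅒)² = 1/100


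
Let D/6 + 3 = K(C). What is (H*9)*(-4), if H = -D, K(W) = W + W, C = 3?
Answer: 648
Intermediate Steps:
K(W) = 2*W
D = 18 (D = -18 + 6*(2*3) = -18 + 6*6 = -18 + 36 = 18)
H = -18 (H = -1*18 = -18)
(H*9)*(-4) = -18*9*(-4) = -162*(-4) = 648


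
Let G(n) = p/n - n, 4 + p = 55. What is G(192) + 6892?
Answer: 428817/64 ≈ 6700.3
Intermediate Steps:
p = 51 (p = -4 + 55 = 51)
G(n) = -n + 51/n (G(n) = 51/n - n = -n + 51/n)
G(192) + 6892 = (-1*192 + 51/192) + 6892 = (-192 + 51*(1/192)) + 6892 = (-192 + 17/64) + 6892 = -12271/64 + 6892 = 428817/64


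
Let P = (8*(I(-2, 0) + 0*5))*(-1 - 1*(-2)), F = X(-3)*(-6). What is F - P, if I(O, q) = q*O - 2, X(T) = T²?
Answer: -38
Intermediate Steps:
I(O, q) = -2 + O*q (I(O, q) = O*q - 2 = -2 + O*q)
F = -54 (F = (-3)²*(-6) = 9*(-6) = -54)
P = -16 (P = (8*((-2 - 2*0) + 0*5))*(-1 - 1*(-2)) = (8*((-2 + 0) + 0))*(-1 + 2) = (8*(-2 + 0))*1 = (8*(-2))*1 = -16*1 = -16)
F - P = -54 - 1*(-16) = -54 + 16 = -38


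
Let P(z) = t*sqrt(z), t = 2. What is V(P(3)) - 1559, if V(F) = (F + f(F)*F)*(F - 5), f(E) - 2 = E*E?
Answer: -1379 - 150*sqrt(3) ≈ -1638.8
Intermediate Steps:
f(E) = 2 + E**2 (f(E) = 2 + E*E = 2 + E**2)
P(z) = 2*sqrt(z)
V(F) = (-5 + F)*(F + F*(2 + F**2)) (V(F) = (F + (2 + F**2)*F)*(F - 5) = (F + F*(2 + F**2))*(-5 + F) = (-5 + F)*(F + F*(2 + F**2)))
V(P(3)) - 1559 = (2*sqrt(3))*(-15 + (2*sqrt(3))**3 - 5*(2*sqrt(3))**2 + 3*(2*sqrt(3))) - 1559 = (2*sqrt(3))*(-15 + 24*sqrt(3) - 5*12 + 6*sqrt(3)) - 1559 = (2*sqrt(3))*(-15 + 24*sqrt(3) - 60 + 6*sqrt(3)) - 1559 = (2*sqrt(3))*(-75 + 30*sqrt(3)) - 1559 = 2*sqrt(3)*(-75 + 30*sqrt(3)) - 1559 = -1559 + 2*sqrt(3)*(-75 + 30*sqrt(3))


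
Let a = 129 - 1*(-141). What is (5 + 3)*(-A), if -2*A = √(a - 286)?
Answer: 16*I ≈ 16.0*I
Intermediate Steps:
a = 270 (a = 129 + 141 = 270)
A = -2*I (A = -√(270 - 286)/2 = -2*I ≈ -2.0*I)
(5 + 3)*(-A) = (5 + 3)*(-(-2)*I) = 8*(2*I) = 16*I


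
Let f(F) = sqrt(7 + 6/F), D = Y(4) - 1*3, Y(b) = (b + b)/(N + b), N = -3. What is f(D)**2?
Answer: 41/5 ≈ 8.2000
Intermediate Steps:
Y(b) = 2*b/(-3 + b) (Y(b) = (b + b)/(-3 + b) = (2*b)/(-3 + b) = 2*b/(-3 + b))
D = 5 (D = 2*4/(-3 + 4) - 1*3 = 2*4/1 - 3 = 2*4*1 - 3 = 8 - 3 = 5)
f(D)**2 = (sqrt(7 + 6/5))**2 = (sqrt(41/5))**2 = (sqrt(205)/5)**2 = 41/5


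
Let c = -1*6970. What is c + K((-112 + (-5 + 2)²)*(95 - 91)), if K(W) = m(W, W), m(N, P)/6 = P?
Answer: -9442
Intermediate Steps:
m(N, P) = 6*P
K(W) = 6*W
c = -6970
c + K((-112 + (-5 + 2)²)*(95 - 91)) = -6970 + 6*((-112 + (-5 + 2)²)*(95 - 91)) = -6970 + 6*((-112 + (-3)²)*4) = -6970 + 6*((-112 + 9)*4) = -6970 + 6*(-103*4) = -6970 + 6*(-412) = -6970 - 2472 = -9442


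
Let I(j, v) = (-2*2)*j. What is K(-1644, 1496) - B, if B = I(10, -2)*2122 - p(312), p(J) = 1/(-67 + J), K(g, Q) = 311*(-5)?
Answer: 20414626/245 ≈ 83325.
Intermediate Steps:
K(g, Q) = -1555
I(j, v) = -4*j
B = -20795601/245 (B = -4*10*2122 - 1/(-67 + 312) = -40*2122 - 1/245 = -84880 - 1*1/245 = -84880 - 1/245 = -20795601/245 ≈ -84880.)
K(-1644, 1496) - B = -1555 - 1*(-20795601/245) = -1555 + 20795601/245 = 20414626/245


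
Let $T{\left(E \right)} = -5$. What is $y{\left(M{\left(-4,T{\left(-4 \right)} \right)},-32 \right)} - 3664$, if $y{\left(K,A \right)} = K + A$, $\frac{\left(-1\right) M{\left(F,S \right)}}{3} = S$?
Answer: $-3681$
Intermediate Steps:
$M{\left(F,S \right)} = - 3 S$
$y{\left(K,A \right)} = A + K$
$y{\left(M{\left(-4,T{\left(-4 \right)} \right)},-32 \right)} - 3664 = \left(-32 - -15\right) - 3664 = \left(-32 + 15\right) - 3664 = -17 - 3664 = -3681$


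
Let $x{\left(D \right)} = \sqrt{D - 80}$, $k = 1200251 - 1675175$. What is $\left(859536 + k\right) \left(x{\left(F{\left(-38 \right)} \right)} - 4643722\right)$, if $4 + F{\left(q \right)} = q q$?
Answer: $-1786031205864 + 1538448 \sqrt{85} \approx -1.786 \cdot 10^{12}$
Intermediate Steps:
$F{\left(q \right)} = -4 + q^{2}$ ($F{\left(q \right)} = -4 + q q = -4 + q^{2}$)
$k = -474924$ ($k = 1200251 - 1675175 = -474924$)
$x{\left(D \right)} = \sqrt{-80 + D}$
$\left(859536 + k\right) \left(x{\left(F{\left(-38 \right)} \right)} - 4643722\right) = \left(859536 - 474924\right) \left(\sqrt{-80 - \left(4 - \left(-38\right)^{2}\right)} - 4643722\right) = 384612 \left(\sqrt{-80 + \left(-4 + 1444\right)} - 4643722\right) = 384612 \left(\sqrt{-80 + 1440} - 4643722\right) = 384612 \left(\sqrt{1360} - 4643722\right) = 384612 \left(4 \sqrt{85} - 4643722\right) = 384612 \left(-4643722 + 4 \sqrt{85}\right) = -1786031205864 + 1538448 \sqrt{85}$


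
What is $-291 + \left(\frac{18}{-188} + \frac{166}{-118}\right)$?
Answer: $- \frac{1622219}{5546} \approx -292.5$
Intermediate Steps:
$-291 + \left(\frac{18}{-188} + \frac{166}{-118}\right) = -291 + \left(18 \left(- \frac{1}{188}\right) + 166 \left(- \frac{1}{118}\right)\right) = -291 - \frac{8333}{5546} = - \frac{1622219}{5546}$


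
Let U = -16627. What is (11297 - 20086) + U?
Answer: -25416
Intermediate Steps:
(11297 - 20086) + U = (11297 - 20086) - 16627 = -8789 - 16627 = -25416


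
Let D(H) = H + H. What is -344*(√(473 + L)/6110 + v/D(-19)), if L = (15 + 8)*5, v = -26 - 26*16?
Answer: -76024/19 - 2408*√3/3055 ≈ -4002.6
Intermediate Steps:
D(H) = 2*H
v = -442 (v = -26 - 416 = -442)
L = 115 (L = 23*5 = 115)
-344*(√(473 + L)/6110 + v/D(-19)) = -344*(√(473 + 115)/6110 - 442/(2*(-19))) = -344*(√588*(1/6110) - 442/(-38)) = -344*((14*√3)*(1/6110) - 442*(-1/38)) = -344*(7*√3/3055 + 221/19) = -344*(221/19 + 7*√3/3055) = -76024/19 - 2408*√3/3055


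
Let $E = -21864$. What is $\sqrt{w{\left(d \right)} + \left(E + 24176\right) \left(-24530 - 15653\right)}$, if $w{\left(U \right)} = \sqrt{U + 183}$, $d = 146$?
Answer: $\sqrt{-92903096 + \sqrt{329}} \approx 9638.6 i$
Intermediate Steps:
$w{\left(U \right)} = \sqrt{183 + U}$
$\sqrt{w{\left(d \right)} + \left(E + 24176\right) \left(-24530 - 15653\right)} = \sqrt{\sqrt{183 + 146} + \left(-21864 + 24176\right) \left(-24530 - 15653\right)} = \sqrt{\sqrt{329} + 2312 \left(-40183\right)} = \sqrt{\sqrt{329} - 92903096} = \sqrt{-92903096 + \sqrt{329}}$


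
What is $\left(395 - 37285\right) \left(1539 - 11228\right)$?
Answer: $357427210$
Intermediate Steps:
$\left(395 - 37285\right) \left(1539 - 11228\right) = \left(395 - 37285\right) \left(-9689\right) = \left(-36890\right) \left(-9689\right) = 357427210$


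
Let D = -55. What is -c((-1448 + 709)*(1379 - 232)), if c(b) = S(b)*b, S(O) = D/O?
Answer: 55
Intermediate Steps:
S(O) = -55/O
c(b) = -55 (c(b) = (-55/b)*b = -55)
-c((-1448 + 709)*(1379 - 232)) = -1*(-55) = 55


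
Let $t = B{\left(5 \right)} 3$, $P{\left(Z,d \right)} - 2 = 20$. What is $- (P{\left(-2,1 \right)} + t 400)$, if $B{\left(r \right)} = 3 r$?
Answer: $-18022$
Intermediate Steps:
$P{\left(Z,d \right)} = 22$ ($P{\left(Z,d \right)} = 2 + 20 = 22$)
$t = 45$ ($t = 3 \cdot 5 \cdot 3 = 15 \cdot 3 = 45$)
$- (P{\left(-2,1 \right)} + t 400) = - (22 + 45 \cdot 400) = - (22 + 18000) = \left(-1\right) 18022 = -18022$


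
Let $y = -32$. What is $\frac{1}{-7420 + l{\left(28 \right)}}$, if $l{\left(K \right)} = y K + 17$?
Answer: $- \frac{1}{8299} \approx -0.0001205$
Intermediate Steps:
$l{\left(K \right)} = 17 - 32 K$ ($l{\left(K \right)} = - 32 K + 17 = 17 - 32 K$)
$\frac{1}{-7420 + l{\left(28 \right)}} = \frac{1}{-7420 + \left(17 - 896\right)} = \frac{1}{-7420 - 879} = \frac{1}{-8299} = - \frac{1}{8299}$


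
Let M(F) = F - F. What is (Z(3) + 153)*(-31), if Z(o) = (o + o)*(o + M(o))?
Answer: -5301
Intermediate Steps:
M(F) = 0
Z(o) = 2*o² (Z(o) = (o + o)*(o + 0) = (2*o)*o = 2*o²)
(Z(3) + 153)*(-31) = (2*3² + 153)*(-31) = (2*9 + 153)*(-31) = (18 + 153)*(-31) = 171*(-31) = -5301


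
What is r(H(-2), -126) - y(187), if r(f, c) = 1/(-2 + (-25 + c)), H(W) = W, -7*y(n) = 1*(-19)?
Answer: -2914/1071 ≈ -2.7208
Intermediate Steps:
y(n) = 19/7 (y(n) = -(-19)/7 = -1/7*(-19) = 19/7)
r(f, c) = 1/(-27 + c)
r(H(-2), -126) - y(187) = 1/(-27 - 126) - 1*19/7 = 1/(-153) - 19/7 = -1/153 - 19/7 = -2914/1071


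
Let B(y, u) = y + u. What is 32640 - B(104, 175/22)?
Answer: 715617/22 ≈ 32528.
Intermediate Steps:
B(y, u) = u + y
32640 - B(104, 175/22) = 32640 - (175/22 + 104) = 32640 - 1*2463/22 = 32640 - 2463/22 = 715617/22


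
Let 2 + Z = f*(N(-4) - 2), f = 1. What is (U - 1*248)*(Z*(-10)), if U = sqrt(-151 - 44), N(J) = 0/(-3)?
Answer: -9920 + 40*I*sqrt(195) ≈ -9920.0 + 558.57*I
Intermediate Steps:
N(J) = 0 (N(J) = 0*(-1/3) = 0)
Z = -4 (Z = -2 + 1*(0 - 2) = -2 + 1*(-2) = -2 - 2 = -4)
U = I*sqrt(195) (U = sqrt(-195) = I*sqrt(195) ≈ 13.964*I)
(U - 1*248)*(Z*(-10)) = (I*sqrt(195) - 1*248)*(-4*(-10)) = (I*sqrt(195) - 248)*40 = (-248 + I*sqrt(195))*40 = -9920 + 40*I*sqrt(195)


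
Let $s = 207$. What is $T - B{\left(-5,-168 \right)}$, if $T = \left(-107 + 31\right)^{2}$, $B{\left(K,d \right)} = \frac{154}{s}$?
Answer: $\frac{1195478}{207} \approx 5775.3$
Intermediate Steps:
$B{\left(K,d \right)} = \frac{154}{207}$
$T = 5776$ ($T = \left(-76\right)^{2} = 5776$)
$T - B{\left(-5,-168 \right)} = 5776 - \frac{154}{207} = \frac{1195478}{207}$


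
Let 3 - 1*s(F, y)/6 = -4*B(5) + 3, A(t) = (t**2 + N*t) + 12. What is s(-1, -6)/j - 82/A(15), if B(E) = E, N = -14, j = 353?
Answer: -25706/9531 ≈ -2.6971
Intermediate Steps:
A(t) = 12 + t**2 - 14*t (A(t) = (t**2 - 14*t) + 12 = 12 + t**2 - 14*t)
s(F, y) = 120 (s(F, y) = 18 - 6*(-4*5 + 3) = 18 - 6*(-20 + 3) = 18 - 6*(-17) = 18 + 102 = 120)
s(-1, -6)/j - 82/A(15) = 120/353 - 82/(12 + 15**2 - 14*15) = 120*(1/353) - 82/(12 + 225 - 210) = 120/353 - 82/27 = -25706/9531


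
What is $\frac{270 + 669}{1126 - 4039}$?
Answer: $- \frac{313}{971} \approx -0.32235$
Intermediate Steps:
$\frac{270 + 669}{1126 - 4039} = \frac{939}{-2913} = 939 \left(- \frac{1}{2913}\right) = - \frac{313}{971}$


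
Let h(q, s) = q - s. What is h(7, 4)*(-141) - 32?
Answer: -455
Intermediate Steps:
h(7, 4)*(-141) - 32 = (7 - 1*4)*(-141) - 32 = (7 - 4)*(-141) - 32 = 3*(-141) - 32 = -423 - 32 = -455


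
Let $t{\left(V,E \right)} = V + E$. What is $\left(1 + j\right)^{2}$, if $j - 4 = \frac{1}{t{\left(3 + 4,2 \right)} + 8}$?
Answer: $\frac{7396}{289} \approx 25.592$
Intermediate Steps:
$t{\left(V,E \right)} = E + V$
$j = \frac{69}{17}$ ($j = 4 + \frac{1}{\left(2 + \left(3 + 4\right)\right) + 8} = 4 + \frac{1}{\left(2 + 7\right) + 8} = 4 + \frac{1}{9 + 8} = 4 + \frac{1}{17} = \frac{69}{17} \approx 4.0588$)
$\left(1 + j\right)^{2} = \left(1 + \frac{69}{17}\right)^{2} = \left(\frac{86}{17}\right)^{2} = \frac{7396}{289}$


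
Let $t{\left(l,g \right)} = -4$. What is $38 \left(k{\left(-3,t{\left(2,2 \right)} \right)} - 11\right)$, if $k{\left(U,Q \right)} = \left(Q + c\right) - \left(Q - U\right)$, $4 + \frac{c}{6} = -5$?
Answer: $-2584$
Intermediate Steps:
$c = -54$ ($c = -24 + 6 \left(-5\right) = -24 - 30 = -54$)
$k{\left(U,Q \right)} = -54 + U$ ($k{\left(U,Q \right)} = \left(Q - 54\right) - \left(Q - U\right) = \left(-54 + Q\right) - \left(Q - U\right) = -54 + U$)
$38 \left(k{\left(-3,t{\left(2,2 \right)} \right)} - 11\right) = 38 \left(\left(-54 - 3\right) - 11\right) = 38 \left(-57 - 11\right) = 38 \left(-68\right) = -2584$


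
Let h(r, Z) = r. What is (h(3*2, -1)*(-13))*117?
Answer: -9126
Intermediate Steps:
(h(3*2, -1)*(-13))*117 = ((3*2)*(-13))*117 = (6*(-13))*117 = -78*117 = -9126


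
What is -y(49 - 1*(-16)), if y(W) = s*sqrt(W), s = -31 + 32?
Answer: -sqrt(65) ≈ -8.0623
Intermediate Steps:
s = 1
y(W) = sqrt(W) (y(W) = 1*sqrt(W) = sqrt(W))
-y(49 - 1*(-16)) = -sqrt(49 - 1*(-16)) = -sqrt(49 + 16) = -sqrt(65)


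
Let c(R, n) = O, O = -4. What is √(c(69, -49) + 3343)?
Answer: 3*√371 ≈ 57.784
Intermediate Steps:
c(R, n) = -4
√(c(69, -49) + 3343) = √(-4 + 3343) = √3339 = 3*√371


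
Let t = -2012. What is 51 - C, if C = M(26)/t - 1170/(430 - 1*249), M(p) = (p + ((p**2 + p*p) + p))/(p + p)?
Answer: 20931699/364172 ≈ 57.477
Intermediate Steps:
M(p) = (2*p + 2*p**2)/(2*p) (M(p) = (p + ((p**2 + p**2) + p))/((2*p)) = (p + (2*p**2 + p))*(1/(2*p)) = (p + (p + 2*p**2))*(1/(2*p)) = (2*p + 2*p**2)*(1/(2*p)) = (2*p + 2*p**2)/(2*p))
C = -2358927/364172 (C = (1 + 26)/(-2012) - 1170/(430 - 1*249) = 27*(-1/2012) - 1170/(430 - 249) = -27/2012 - 1170/181 = -2358927/364172 ≈ -6.4775)
51 - C = 51 - 1*(-2358927/364172) = 51 + 2358927/364172 = 20931699/364172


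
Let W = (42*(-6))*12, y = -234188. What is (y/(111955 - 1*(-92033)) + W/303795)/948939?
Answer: -1993388977/1633507138887165 ≈ -1.2203e-6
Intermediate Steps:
W = -3024 (W = -252*12 = -3024)
(y/(111955 - 1*(-92033)) + W/303795)/948939 = (-234188/(111955 - 1*(-92033)) - 3024/303795)/948939 = (-234188/(111955 + 92033) - 3024*1/303795)*(1/948939) = (-234188/203988 - 336/33755)*(1/948939) = (-234188*1/203988 - 336/33755)*(1/948939) = (-58547/50997 - 336/33755)*(1/948939) = -1993388977/1721403735*1/948939 = -1993388977/1633507138887165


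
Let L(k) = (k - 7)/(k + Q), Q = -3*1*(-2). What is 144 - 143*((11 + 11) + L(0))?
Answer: -17011/6 ≈ -2835.2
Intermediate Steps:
Q = 6 (Q = -3*(-2) = 6)
L(k) = (-7 + k)/(6 + k) (L(k) = (k - 7)/(k + 6) = (-7 + k)/(6 + k))
144 - 143*((11 + 11) + L(0)) = 144 - 143*((11 + 11) + (-7 + 0)/(6 + 0)) = 144 - 143*(22 - 7/6) = 144 - 143*125/6 = 144 - 17875/6 = -17011/6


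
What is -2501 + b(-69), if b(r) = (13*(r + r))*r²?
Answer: -8543735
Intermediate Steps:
b(r) = 26*r³ (b(r) = (13*(2*r))*r² = (26*r)*r² = 26*r³)
-2501 + b(-69) = -2501 + 26*(-69)³ = -2501 + 26*(-328509) = -2501 - 8541234 = -8543735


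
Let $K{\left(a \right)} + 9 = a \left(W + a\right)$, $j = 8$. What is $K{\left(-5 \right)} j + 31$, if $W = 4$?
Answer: $-1$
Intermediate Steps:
$K{\left(a \right)} = -9 + a \left(4 + a\right)$
$K{\left(-5 \right)} j + 31 = \left(-9 + \left(-5\right)^{2} + 4 \left(-5\right)\right) 8 + 31 = \left(-9 + 25 - 20\right) 8 + 31 = \left(-4\right) 8 + 31 = -32 + 31 = -1$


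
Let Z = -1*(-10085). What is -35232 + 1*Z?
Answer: -25147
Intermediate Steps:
Z = 10085
-35232 + 1*Z = -35232 + 1*10085 = -35232 + 10085 = -25147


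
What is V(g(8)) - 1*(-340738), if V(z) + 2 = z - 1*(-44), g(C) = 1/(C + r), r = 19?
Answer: 9201061/27 ≈ 3.4078e+5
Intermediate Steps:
g(C) = 1/(19 + C) (g(C) = 1/(C + 19) = 1/(19 + C))
V(z) = 42 + z (V(z) = -2 + (z - 1*(-44)) = -2 + (z + 44) = -2 + (44 + z) = 42 + z)
V(g(8)) - 1*(-340738) = (42 + 1/(19 + 8)) - 1*(-340738) = (42 + 1/27) + 340738 = 1135/27 + 340738 = 9201061/27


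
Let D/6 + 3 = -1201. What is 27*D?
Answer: -195048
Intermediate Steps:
D = -7224 (D = -18 + 6*(-1201) = -18 - 7206 = -7224)
27*D = 27*(-7224) = -195048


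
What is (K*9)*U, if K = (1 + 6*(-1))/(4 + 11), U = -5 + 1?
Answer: 12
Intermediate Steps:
U = -4
K = -⅓ (K = (1 - 6)/15 = -5*1/15 = -⅓ ≈ -0.33333)
(K*9)*U = -⅓*9*(-4) = -3*(-4) = 12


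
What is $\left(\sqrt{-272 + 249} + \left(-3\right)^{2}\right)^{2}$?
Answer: $\left(9 + i \sqrt{23}\right)^{2} \approx 58.0 + 86.325 i$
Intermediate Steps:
$\left(\sqrt{-272 + 249} + \left(-3\right)^{2}\right)^{2} = \left(\sqrt{-23} + 9\right)^{2} = \left(i \sqrt{23} + 9\right)^{2} = \left(9 + i \sqrt{23}\right)^{2}$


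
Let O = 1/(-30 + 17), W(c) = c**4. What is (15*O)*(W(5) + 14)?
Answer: -9585/13 ≈ -737.31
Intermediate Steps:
O = -1/13 (O = 1/(-13) = -1/13 ≈ -0.076923)
(15*O)*(W(5) + 14) = (15*(-1/13))*(5**4 + 14) = -15*(625 + 14)/13 = -15/13*639 = -9585/13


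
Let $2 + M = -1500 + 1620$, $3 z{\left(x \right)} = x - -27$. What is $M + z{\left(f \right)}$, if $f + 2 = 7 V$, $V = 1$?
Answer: $\frac{386}{3} \approx 128.67$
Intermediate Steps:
$f = 5$ ($f = -2 + 7 \cdot 1 = -2 + 7 = 5$)
$z{\left(x \right)} = 9 + \frac{x}{3}$ ($z{\left(x \right)} = \frac{x - -27}{3} = \frac{x + 27}{3} = \frac{27 + x}{3} = 9 + \frac{x}{3}$)
$M = 118$ ($M = -2 + \left(-1500 + 1620\right) = -2 + 120 = 118$)
$M + z{\left(f \right)} = 118 + \left(9 + \frac{1}{3} \cdot 5\right) = 118 + \left(9 + \frac{5}{3}\right) = 118 + \frac{32}{3} = \frac{386}{3}$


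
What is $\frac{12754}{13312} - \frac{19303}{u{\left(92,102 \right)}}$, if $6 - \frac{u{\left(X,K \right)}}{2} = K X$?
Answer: $\frac{62021945}{31209984} \approx 1.9872$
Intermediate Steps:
$u{\left(X,K \right)} = 12 - 2 K X$
$\frac{12754}{13312} - \frac{19303}{u{\left(92,102 \right)}} = \frac{12754}{13312} - \frac{19303}{12 - 204 \cdot 92} = 12754 \cdot \frac{1}{13312} - \frac{19303}{12 - 18768} = \frac{6377}{6656} - \frac{19303}{-18756} = \frac{6377}{6656} - - \frac{19303}{18756} = \frac{6377}{6656} + \frac{19303}{18756} = \frac{62021945}{31209984}$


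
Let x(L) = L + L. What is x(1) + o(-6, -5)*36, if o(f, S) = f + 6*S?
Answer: -1294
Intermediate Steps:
x(L) = 2*L
x(1) + o(-6, -5)*36 = 2*1 + (-6 + 6*(-5))*36 = 2 + (-6 - 30)*36 = 2 - 36*36 = 2 - 1296 = -1294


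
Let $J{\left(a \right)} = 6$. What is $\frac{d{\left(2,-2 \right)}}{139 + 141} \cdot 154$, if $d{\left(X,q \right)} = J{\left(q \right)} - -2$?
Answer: $\frac{22}{5} \approx 4.4$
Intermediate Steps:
$d{\left(X,q \right)} = 8$ ($d{\left(X,q \right)} = 6 - -2 = 6 + 2 = 8$)
$\frac{d{\left(2,-2 \right)}}{139 + 141} \cdot 154 = \frac{8}{139 + 141} \cdot 154 = \frac{8}{280} \cdot 154 = 8 \cdot \frac{1}{280} \cdot 154 = \frac{1}{35} \cdot 154 = \frac{22}{5}$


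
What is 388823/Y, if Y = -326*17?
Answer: -388823/5542 ≈ -70.159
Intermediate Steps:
Y = -5542
388823/Y = 388823/(-5542) = 388823*(-1/5542) = -388823/5542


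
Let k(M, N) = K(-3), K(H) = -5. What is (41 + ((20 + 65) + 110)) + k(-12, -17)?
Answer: 231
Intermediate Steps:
k(M, N) = -5
(41 + ((20 + 65) + 110)) + k(-12, -17) = (41 + ((20 + 65) + 110)) - 5 = (41 + (85 + 110)) - 5 = (41 + 195) - 5 = 236 - 5 = 231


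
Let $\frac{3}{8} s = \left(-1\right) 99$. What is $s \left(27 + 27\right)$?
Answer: $-14256$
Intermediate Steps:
$s = -264$ ($s = \frac{8 \left(\left(-1\right) 99\right)}{3} = \frac{8}{3} \left(-99\right) = -264$)
$s \left(27 + 27\right) = - 264 \left(27 + 27\right) = \left(-264\right) 54 = -14256$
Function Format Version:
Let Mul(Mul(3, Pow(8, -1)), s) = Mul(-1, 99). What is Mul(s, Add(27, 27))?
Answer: -14256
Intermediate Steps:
s = -264 (s = Mul(Rational(8, 3), Mul(-1, 99)) = Mul(Rational(8, 3), -99) = -264)
Mul(s, Add(27, 27)) = Mul(-264, Add(27, 27)) = Mul(-264, 54) = -14256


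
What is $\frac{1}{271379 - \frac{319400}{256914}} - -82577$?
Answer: $\frac{2878664980308688}{34860372503} \approx 82577.0$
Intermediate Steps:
$\frac{1}{271379 - \frac{319400}{256914}} - -82577 = \frac{1}{271379 - \frac{159700}{128457}} + 82577 = \frac{1}{\frac{34860372503}{128457}} + 82577 = \frac{128457}{34860372503} + 82577 = \frac{2878664980308688}{34860372503}$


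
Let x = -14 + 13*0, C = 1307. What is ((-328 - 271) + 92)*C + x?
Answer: -662663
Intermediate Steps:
x = -14 (x = -14 + 0 = -14)
((-328 - 271) + 92)*C + x = ((-328 - 271) + 92)*1307 - 14 = (-599 + 92)*1307 - 14 = -507*1307 - 14 = -662649 - 14 = -662663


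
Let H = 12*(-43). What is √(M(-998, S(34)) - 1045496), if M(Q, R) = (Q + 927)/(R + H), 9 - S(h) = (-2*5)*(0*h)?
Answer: I*√1590199203/39 ≈ 1022.5*I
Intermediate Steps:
H = -516
S(h) = 9 (S(h) = 9 - (-2*5)*0*h = 9 - (-10)*0 = 9 - 1*0 = 9 + 0 = 9)
M(Q, R) = (927 + Q)/(-516 + R) (M(Q, R) = (Q + 927)/(R - 516) = (927 + Q)/(-516 + R))
√(M(-998, S(34)) - 1045496) = √((927 - 998)/(-516 + 9) - 1045496) = √(-71/(-507) - 1045496) = √(-1/507*(-71) - 1045496) = √(71/507 - 1045496) = √(-530066401/507) = I*√1590199203/39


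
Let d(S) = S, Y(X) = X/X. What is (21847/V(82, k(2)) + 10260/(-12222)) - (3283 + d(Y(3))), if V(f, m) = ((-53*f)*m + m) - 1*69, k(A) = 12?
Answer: -116462100967/35449911 ≈ -3285.3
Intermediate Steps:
Y(X) = 1
V(f, m) = -69 + m - 53*f*m (V(f, m) = (-53*f*m + m) - 69 = (m - 53*f*m) - 69 = -69 + m - 53*f*m)
(21847/V(82, k(2)) + 10260/(-12222)) - (3283 + d(Y(3))) = (21847/(-69 + 12 - 53*82*12) + 10260/(-12222)) - (3283 + 1) = (21847/(-69 + 12 - 52152) + 10260*(-1/12222)) - 1*3284 = (21847/(-52209) - 570/679) - 3284 = (21847*(-1/52209) - 570/679) - 3284 = (-21847/52209 - 570/679) - 3284 = -44593243/35449911 - 3284 = -116462100967/35449911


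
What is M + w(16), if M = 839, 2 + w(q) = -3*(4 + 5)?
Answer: 810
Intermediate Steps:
w(q) = -29 (w(q) = -2 - 3*(4 + 5) = -2 - 3*9 = -2 - 27 = -29)
M + w(16) = 839 - 29 = 810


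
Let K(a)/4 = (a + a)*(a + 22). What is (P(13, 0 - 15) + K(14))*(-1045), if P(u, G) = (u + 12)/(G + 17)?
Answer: -8453005/2 ≈ -4.2265e+6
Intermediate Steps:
P(u, G) = (12 + u)/(17 + G)
K(a) = 8*a*(22 + a) (K(a) = 4*((a + a)*(a + 22)) = 4*((2*a)*(22 + a)) = 4*(2*a*(22 + a)) = 8*a*(22 + a))
(P(13, 0 - 15) + K(14))*(-1045) = ((12 + 13)/(17 + (0 - 15)) + 8*14*(22 + 14))*(-1045) = (25/(17 - 15) + 8*14*36)*(-1045) = (25/2 + 4032)*(-1045) = (8089/2)*(-1045) = -8453005/2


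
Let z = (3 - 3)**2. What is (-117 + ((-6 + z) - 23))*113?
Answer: -16498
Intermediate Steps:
z = 0 (z = 0**2 = 0)
(-117 + ((-6 + z) - 23))*113 = (-117 + ((-6 + 0) - 23))*113 = (-117 + (-6 - 23))*113 = (-117 - 29)*113 = -146*113 = -16498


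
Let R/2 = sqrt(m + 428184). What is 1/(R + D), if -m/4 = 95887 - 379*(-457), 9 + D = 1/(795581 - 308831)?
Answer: -2132329575750/614297044557801001 - 1895404500000*I*sqrt(40511)/614297044557801001 ≈ -3.4712e-6 - 0.00062103*I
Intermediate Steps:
D = -4380749/486750 (D = -9 + 1/(795581 - 308831) = -9 + 1/486750 = -4380749/486750 ≈ -9.0000)
m = -1076360 (m = -4*(95887 - 379*(-457)) = -4*(95887 + 173203) = -4*269090 = -1076360)
R = 8*I*sqrt(40511) (R = 2*sqrt(-1076360 + 428184) = 2*sqrt(-648176) = 2*(4*I*sqrt(40511)) = 8*I*sqrt(40511) ≈ 1610.2*I)
1/(R + D) = 1/(8*I*sqrt(40511) - 4380749/486750) = 1/(-4380749/486750 + 8*I*sqrt(40511))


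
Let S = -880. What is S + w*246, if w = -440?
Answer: -109120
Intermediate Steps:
S + w*246 = -880 - 440*246 = -880 - 108240 = -109120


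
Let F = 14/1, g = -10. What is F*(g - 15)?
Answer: -350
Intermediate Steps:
F = 14 (F = 14*1 = 14)
F*(g - 15) = 14*(-10 - 15) = 14*(-25) = -350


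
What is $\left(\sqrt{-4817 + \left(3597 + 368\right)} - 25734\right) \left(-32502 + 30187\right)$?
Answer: $59574210 - 4630 i \sqrt{213} \approx 5.9574 \cdot 10^{7} - 67573.0 i$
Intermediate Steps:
$\left(\sqrt{-4817 + \left(3597 + 368\right)} - 25734\right) \left(-32502 + 30187\right) = \left(\sqrt{-4817 + 3965} - 25734\right) \left(-2315\right) = \left(\sqrt{-852} - 25734\right) \left(-2315\right) = \left(2 i \sqrt{213} - 25734\right) \left(-2315\right) = \left(-25734 + 2 i \sqrt{213}\right) \left(-2315\right) = 59574210 - 4630 i \sqrt{213}$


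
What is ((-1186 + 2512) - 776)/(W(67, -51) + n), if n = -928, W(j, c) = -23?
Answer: -550/951 ≈ -0.57834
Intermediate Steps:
((-1186 + 2512) - 776)/(W(67, -51) + n) = ((-1186 + 2512) - 776)/(-23 - 928) = (1326 - 776)/(-951) = 550*(-1/951) = -550/951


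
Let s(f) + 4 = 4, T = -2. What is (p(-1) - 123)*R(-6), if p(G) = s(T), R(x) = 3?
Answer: -369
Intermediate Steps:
s(f) = 0 (s(f) = -4 + 4 = 0)
p(G) = 0
(p(-1) - 123)*R(-6) = (0 - 123)*3 = -123*3 = -369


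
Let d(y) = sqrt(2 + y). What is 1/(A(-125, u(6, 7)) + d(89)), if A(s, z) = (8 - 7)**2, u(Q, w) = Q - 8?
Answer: -1/90 + sqrt(91)/90 ≈ 0.094882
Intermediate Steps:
u(Q, w) = -8 + Q
A(s, z) = 1 (A(s, z) = 1**2 = 1)
1/(A(-125, u(6, 7)) + d(89)) = 1/(1 + sqrt(2 + 89)) = 1/(1 + sqrt(91))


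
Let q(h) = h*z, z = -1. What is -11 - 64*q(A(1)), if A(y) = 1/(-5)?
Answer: -119/5 ≈ -23.800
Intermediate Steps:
A(y) = -⅕ (A(y) = 1*(-⅕) = -⅕)
q(h) = -h (q(h) = h*(-1) = -h)
-11 - 64*q(A(1)) = -11 - (-64)*(-1)/5 = -11 - 64*⅕ = -11 - 64/5 = -119/5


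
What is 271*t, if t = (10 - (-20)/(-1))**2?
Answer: 27100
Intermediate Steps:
t = 100 (t = (10 - (-20)*(-1))**2 = (10 - 4*5)**2 = (10 - 20)**2 = (-10)**2 = 100)
271*t = 271*100 = 27100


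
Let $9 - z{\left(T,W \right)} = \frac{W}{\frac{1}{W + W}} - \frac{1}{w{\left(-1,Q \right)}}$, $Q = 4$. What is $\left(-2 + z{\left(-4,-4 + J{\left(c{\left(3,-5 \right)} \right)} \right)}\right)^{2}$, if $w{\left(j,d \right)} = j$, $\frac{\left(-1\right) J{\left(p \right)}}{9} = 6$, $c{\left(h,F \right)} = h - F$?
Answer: $45185284$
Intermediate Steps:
$J{\left(p \right)} = -54$ ($J{\left(p \right)} = \left(-9\right) 6 = -54$)
$z{\left(T,W \right)} = 8 - 2 W^{2}$ ($z{\left(T,W \right)} = 9 - \left(\frac{W}{\frac{1}{W + W}} - \frac{1}{-1}\right) = 9 - \left(\frac{W}{\frac{1}{2 W}} - -1\right) = 9 - \left(\frac{W}{\frac{1}{2} \frac{1}{W}} + 1\right) = 9 - \left(W 2 W + 1\right) = 9 - \left(2 W^{2} + 1\right) = 9 - \left(1 + 2 W^{2}\right) = 8 - 2 W^{2}$)
$\left(-2 + z{\left(-4,-4 + J{\left(c{\left(3,-5 \right)} \right)} \right)}\right)^{2} = \left(-2 + \left(8 - 2 \left(-4 - 54\right)^{2}\right)\right)^{2} = \left(-2 + \left(8 - 2 \left(-58\right)^{2}\right)\right)^{2} = \left(-2 + \left(8 - 6728\right)\right)^{2} = \left(-2 - 6720\right)^{2} = \left(-6722\right)^{2} = 45185284$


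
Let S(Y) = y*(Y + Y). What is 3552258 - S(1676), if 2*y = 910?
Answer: 2027098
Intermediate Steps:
y = 455 (y = (½)*910 = 455)
S(Y) = 910*Y (S(Y) = 455*(Y + Y) = 455*(2*Y) = 910*Y)
3552258 - S(1676) = 3552258 - 910*1676 = 3552258 - 1*1525160 = 3552258 - 1525160 = 2027098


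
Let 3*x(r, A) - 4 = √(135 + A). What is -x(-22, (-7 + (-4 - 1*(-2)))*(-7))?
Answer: -4/3 - √22 ≈ -6.0238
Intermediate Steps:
x(r, A) = 4/3 + √(135 + A)/3
-x(-22, (-7 + (-4 - 1*(-2)))*(-7)) = -(4/3 + √(135 + (-7 + (-4 - 1*(-2)))*(-7))/3) = -(4/3 + √(135 + (-7 + (-4 + 2))*(-7))/3) = -(4/3 + √(135 + (-7 - 2)*(-7))/3) = -(4/3 + √(135 - 9*(-7))/3) = -(4/3 + √(135 + 63)/3) = -(4/3 + √198/3) = -(4/3 + (3*√22)/3) = -(4/3 + √22) = -4/3 - √22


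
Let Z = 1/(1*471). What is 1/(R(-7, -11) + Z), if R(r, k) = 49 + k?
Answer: 471/17899 ≈ 0.026314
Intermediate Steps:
Z = 1/471 ≈ 0.0021231
1/(R(-7, -11) + Z) = 1/((49 - 11) + 1/471) = 1/(38 + 1/471) = 1/(17899/471) = 471/17899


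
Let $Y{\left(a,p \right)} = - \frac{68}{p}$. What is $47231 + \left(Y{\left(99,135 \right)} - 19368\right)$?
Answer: $\frac{3761437}{135} \approx 27863.0$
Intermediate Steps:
$47231 + \left(Y{\left(99,135 \right)} - 19368\right) = 47231 - \left(19368 + \frac{68}{135}\right) = 47231 - \frac{2614748}{135} = \frac{3761437}{135}$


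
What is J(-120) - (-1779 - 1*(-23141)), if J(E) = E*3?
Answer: -21722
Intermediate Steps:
J(E) = 3*E
J(-120) - (-1779 - 1*(-23141)) = 3*(-120) - (-1779 - 1*(-23141)) = -360 - (-1779 + 23141) = -360 - 1*21362 = -360 - 21362 = -21722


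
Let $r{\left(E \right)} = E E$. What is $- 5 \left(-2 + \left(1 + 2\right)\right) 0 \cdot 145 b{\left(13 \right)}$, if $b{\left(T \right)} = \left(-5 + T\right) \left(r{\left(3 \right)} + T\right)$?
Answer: $0$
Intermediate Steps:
$r{\left(E \right)} = E^{2}$
$b{\left(T \right)} = \left(-5 + T\right) \left(9 + T\right)$ ($b{\left(T \right)} = \left(-5 + T\right) \left(3^{2} + T\right) = \left(-5 + T\right) \left(9 + T\right)$)
$- 5 \left(-2 + \left(1 + 2\right)\right) 0 \cdot 145 b{\left(13 \right)} = - 5 \left(-2 + \left(1 + 2\right)\right) 0 \cdot 145 \left(-45 + 13^{2} + 4 \cdot 13\right) = - 5 \left(-2 + 3\right) 0 \cdot 145 \left(-45 + 169 + 52\right) = \left(-5\right) 1 \cdot 0 \cdot 145 \cdot 176 = \left(-5\right) 0 \cdot 145 \cdot 176 = 0 \cdot 145 \cdot 176 = 0 \cdot 176 = 0$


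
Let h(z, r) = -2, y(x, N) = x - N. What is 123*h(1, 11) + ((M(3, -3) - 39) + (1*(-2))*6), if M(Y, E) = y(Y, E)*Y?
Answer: -279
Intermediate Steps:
M(Y, E) = Y*(Y - E) (M(Y, E) = (Y - E)*Y = Y*(Y - E))
123*h(1, 11) + ((M(3, -3) - 39) + (1*(-2))*6) = 123*(-2) + ((3*(3 - 1*(-3)) - 39) + (1*(-2))*6) = -246 + ((3*(3 + 3) - 39) - 2*6) = -246 + ((3*6 - 39) - 12) = -246 + ((18 - 39) - 12) = -246 + (-21 - 12) = -246 - 33 = -279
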